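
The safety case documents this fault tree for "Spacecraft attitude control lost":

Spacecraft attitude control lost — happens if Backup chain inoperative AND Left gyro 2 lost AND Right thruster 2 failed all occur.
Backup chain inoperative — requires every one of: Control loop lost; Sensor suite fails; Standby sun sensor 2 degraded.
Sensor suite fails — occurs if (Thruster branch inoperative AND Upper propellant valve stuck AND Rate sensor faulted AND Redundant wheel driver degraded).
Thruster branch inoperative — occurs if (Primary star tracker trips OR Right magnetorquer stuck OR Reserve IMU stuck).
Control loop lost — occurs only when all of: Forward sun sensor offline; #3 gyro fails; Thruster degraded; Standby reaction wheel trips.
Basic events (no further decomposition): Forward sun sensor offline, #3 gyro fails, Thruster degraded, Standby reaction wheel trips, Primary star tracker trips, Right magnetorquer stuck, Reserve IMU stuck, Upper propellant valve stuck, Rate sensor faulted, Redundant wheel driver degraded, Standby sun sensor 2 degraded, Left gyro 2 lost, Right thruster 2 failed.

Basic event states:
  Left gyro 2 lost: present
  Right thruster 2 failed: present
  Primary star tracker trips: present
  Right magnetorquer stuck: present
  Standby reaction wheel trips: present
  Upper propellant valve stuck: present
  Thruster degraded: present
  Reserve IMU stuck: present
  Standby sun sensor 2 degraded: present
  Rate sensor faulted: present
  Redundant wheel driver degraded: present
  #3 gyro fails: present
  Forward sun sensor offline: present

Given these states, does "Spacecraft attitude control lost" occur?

Control loop lost [AND]: Forward sun sensor offline=occurs, #3 gyro fails=occurs, Thruster degraded=occurs, Standby reaction wheel trips=occurs → all inputs occur → occurs.
Thruster branch inoperative [OR]: Primary star tracker trips=occurs, Right magnetorquer stuck=occurs, Reserve IMU stuck=occurs → at least one input occurs → occurs.
Sensor suite fails [AND]: Thruster branch inoperative=occurs, Upper propellant valve stuck=occurs, Rate sensor faulted=occurs, Redundant wheel driver degraded=occurs → all inputs occur → occurs.
Backup chain inoperative [AND]: Control loop lost=occurs, Sensor suite fails=occurs, Standby sun sensor 2 degraded=occurs → all inputs occur → occurs.
Spacecraft attitude control lost [AND]: Backup chain inoperative=occurs, Left gyro 2 lost=occurs, Right thruster 2 failed=occurs → all inputs occur → occurs.

Yes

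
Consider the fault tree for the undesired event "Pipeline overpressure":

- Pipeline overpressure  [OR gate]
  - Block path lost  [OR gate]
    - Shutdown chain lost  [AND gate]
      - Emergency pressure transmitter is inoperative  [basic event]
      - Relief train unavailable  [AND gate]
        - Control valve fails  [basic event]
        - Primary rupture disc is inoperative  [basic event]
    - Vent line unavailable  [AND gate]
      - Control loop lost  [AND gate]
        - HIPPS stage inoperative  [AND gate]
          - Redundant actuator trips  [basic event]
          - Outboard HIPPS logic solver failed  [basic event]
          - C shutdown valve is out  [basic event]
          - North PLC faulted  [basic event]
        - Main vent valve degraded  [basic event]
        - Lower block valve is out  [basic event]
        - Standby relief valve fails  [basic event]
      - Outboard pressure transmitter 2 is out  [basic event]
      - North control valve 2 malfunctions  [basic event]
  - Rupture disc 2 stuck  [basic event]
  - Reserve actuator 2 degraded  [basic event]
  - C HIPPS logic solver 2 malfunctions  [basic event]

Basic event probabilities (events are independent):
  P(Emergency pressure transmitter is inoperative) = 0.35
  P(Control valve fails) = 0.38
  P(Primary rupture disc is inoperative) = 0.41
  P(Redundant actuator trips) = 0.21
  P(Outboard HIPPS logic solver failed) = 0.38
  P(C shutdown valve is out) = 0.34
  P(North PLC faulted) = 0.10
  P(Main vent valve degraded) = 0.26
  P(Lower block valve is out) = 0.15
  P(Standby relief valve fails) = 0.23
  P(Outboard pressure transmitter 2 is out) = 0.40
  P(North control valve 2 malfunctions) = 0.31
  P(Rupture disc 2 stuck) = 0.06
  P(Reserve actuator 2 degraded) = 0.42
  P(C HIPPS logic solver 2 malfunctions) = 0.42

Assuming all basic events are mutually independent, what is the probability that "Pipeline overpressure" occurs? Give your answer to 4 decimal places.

0.7010

P(Relief train unavailable) [AND] = 0.38 × 0.41 = 0.155800
P(Shutdown chain lost) [AND] = 0.35 × 0.155800 = 0.054530
P(HIPPS stage inoperative) [AND] = 0.21 × 0.38 × 0.34 × 0.10 = 0.002713
P(Control loop lost) [AND] = 0.002713 × 0.26 × 0.15 × 0.23 = 0.000024
P(Vent line unavailable) [AND] = 0.000024 × 0.40 × 0.31 = 0.000003
P(Block path lost) [OR] = 1 − (1−0.054530) × (1−0.000003) = 0.054533
P(Pipeline overpressure) [OR] = 1 − (1−0.054533) × (1−0.06) × (1−0.42) × (1−0.42) = 0.701028
Rounded to 4 decimal places: P(Pipeline overpressure) ≈ 0.7010.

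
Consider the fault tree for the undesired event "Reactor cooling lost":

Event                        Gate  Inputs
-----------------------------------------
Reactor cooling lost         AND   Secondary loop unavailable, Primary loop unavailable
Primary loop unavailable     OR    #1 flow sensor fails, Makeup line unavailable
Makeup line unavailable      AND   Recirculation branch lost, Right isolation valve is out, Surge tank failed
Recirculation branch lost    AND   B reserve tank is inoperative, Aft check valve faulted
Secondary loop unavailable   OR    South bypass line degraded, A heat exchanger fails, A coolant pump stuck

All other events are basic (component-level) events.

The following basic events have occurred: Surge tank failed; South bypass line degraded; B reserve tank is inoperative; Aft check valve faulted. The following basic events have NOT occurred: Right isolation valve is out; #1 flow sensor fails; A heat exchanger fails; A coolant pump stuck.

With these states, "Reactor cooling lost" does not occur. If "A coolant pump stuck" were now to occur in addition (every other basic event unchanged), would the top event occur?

No

Counterfactual: set "A coolant pump stuck" to occurred.
Secondary loop unavailable [OR]: South bypass line degraded=occurs, A heat exchanger fails=not, A coolant pump stuck=occurs → at least one input occurs → occurs.
Recirculation branch lost [AND]: B reserve tank is inoperative=occurs, Aft check valve faulted=occurs → all inputs occur → occurs.
Makeup line unavailable [AND]: Recirculation branch lost=occurs, Right isolation valve is out=not, Surge tank failed=occurs → not all inputs occur → does not occur.
Primary loop unavailable [OR]: #1 flow sensor fails=not, Makeup line unavailable=not → no input occurs → does not occur.
Reactor cooling lost [AND]: Secondary loop unavailable=occurs, Primary loop unavailable=not → not all inputs occur → does not occur.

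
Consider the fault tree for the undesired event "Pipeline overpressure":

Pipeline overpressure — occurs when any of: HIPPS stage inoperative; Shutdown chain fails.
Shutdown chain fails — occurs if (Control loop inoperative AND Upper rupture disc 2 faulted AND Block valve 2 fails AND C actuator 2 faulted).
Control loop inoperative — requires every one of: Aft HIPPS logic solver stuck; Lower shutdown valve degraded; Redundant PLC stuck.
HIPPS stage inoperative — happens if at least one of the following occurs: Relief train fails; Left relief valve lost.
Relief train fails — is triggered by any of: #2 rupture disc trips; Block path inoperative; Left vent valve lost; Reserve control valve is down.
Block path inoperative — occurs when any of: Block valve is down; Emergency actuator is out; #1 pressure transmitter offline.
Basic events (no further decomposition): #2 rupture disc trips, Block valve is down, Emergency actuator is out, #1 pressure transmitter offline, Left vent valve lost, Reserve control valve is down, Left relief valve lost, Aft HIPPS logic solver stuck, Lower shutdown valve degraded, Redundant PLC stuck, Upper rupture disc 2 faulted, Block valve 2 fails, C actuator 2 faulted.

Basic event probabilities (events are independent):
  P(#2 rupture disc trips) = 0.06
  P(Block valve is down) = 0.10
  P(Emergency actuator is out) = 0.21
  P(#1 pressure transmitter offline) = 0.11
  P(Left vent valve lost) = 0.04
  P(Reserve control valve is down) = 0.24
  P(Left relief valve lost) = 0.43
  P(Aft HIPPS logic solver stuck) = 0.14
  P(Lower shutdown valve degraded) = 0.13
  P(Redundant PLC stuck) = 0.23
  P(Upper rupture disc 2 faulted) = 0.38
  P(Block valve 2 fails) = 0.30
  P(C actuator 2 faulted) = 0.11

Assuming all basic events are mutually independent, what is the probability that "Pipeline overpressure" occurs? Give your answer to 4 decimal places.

P(Block path inoperative) [OR] = 1 − (1−0.10) × (1−0.21) × (1−0.11) = 0.367210
P(Relief train fails) [OR] = 1 − (1−0.06) × (1−0.367210) × (1−0.04) × (1−0.24) = 0.566017
P(HIPPS stage inoperative) [OR] = 1 − (1−0.566017) × (1−0.43) = 0.752630
P(Control loop inoperative) [AND] = 0.14 × 0.13 × 0.23 = 0.004186
P(Shutdown chain fails) [AND] = 0.004186 × 0.38 × 0.30 × 0.11 = 0.000052
P(Pipeline overpressure) [OR] = 1 − (1−0.752630) × (1−0.000052) = 0.752643
Rounded to 4 decimal places: P(Pipeline overpressure) ≈ 0.7526.

0.7526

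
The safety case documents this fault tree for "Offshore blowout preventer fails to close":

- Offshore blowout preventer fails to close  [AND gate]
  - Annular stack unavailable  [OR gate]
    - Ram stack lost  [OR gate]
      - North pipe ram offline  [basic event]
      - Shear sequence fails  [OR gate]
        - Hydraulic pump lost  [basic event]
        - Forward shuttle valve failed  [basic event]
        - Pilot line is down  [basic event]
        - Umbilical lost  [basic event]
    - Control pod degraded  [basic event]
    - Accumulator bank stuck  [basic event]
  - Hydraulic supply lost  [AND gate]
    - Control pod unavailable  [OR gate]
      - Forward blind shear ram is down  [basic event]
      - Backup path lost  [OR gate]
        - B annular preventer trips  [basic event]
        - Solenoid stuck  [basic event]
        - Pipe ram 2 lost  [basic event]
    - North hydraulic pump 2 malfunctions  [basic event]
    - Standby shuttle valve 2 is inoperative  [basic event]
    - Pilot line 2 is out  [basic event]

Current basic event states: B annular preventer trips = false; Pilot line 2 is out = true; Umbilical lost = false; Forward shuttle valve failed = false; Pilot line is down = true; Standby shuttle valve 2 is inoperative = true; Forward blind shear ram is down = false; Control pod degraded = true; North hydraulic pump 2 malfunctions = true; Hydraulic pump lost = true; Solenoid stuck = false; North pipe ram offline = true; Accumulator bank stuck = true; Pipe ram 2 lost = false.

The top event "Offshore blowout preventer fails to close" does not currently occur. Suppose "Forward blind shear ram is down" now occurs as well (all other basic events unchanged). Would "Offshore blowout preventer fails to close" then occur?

Yes

Counterfactual: set "Forward blind shear ram is down" to occurred.
Shear sequence fails [OR]: Hydraulic pump lost=occurs, Forward shuttle valve failed=not, Pilot line is down=occurs, Umbilical lost=not → at least one input occurs → occurs.
Ram stack lost [OR]: North pipe ram offline=occurs, Shear sequence fails=occurs → at least one input occurs → occurs.
Annular stack unavailable [OR]: Ram stack lost=occurs, Control pod degraded=occurs, Accumulator bank stuck=occurs → at least one input occurs → occurs.
Backup path lost [OR]: B annular preventer trips=not, Solenoid stuck=not, Pipe ram 2 lost=not → no input occurs → does not occur.
Control pod unavailable [OR]: Forward blind shear ram is down=occurs, Backup path lost=not → at least one input occurs → occurs.
Hydraulic supply lost [AND]: Control pod unavailable=occurs, North hydraulic pump 2 malfunctions=occurs, Standby shuttle valve 2 is inoperative=occurs, Pilot line 2 is out=occurs → all inputs occur → occurs.
Offshore blowout preventer fails to close [AND]: Annular stack unavailable=occurs, Hydraulic supply lost=occurs → all inputs occur → occurs.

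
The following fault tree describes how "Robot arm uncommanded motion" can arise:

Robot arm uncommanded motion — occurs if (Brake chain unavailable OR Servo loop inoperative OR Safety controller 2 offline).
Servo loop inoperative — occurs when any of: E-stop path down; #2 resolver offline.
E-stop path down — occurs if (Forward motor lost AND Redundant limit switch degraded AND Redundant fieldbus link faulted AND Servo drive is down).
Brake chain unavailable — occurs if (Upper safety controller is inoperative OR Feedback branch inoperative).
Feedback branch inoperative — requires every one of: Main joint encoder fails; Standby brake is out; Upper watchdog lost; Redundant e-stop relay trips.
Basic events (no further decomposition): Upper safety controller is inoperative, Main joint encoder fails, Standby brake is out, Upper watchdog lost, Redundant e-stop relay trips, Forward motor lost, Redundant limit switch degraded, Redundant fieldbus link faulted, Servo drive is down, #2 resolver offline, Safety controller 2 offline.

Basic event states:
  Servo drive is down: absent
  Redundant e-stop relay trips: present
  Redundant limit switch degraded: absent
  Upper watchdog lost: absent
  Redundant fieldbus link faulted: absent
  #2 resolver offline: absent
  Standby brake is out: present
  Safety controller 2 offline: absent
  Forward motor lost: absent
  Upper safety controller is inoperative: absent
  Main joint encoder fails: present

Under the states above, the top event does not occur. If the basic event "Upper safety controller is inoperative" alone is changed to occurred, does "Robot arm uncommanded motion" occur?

Yes

Counterfactual: set "Upper safety controller is inoperative" to occurred.
Feedback branch inoperative [AND]: Main joint encoder fails=occurs, Standby brake is out=occurs, Upper watchdog lost=not, Redundant e-stop relay trips=occurs → not all inputs occur → does not occur.
Brake chain unavailable [OR]: Upper safety controller is inoperative=occurs, Feedback branch inoperative=not → at least one input occurs → occurs.
E-stop path down [AND]: Forward motor lost=not, Redundant limit switch degraded=not, Redundant fieldbus link faulted=not, Servo drive is down=not → not all inputs occur → does not occur.
Servo loop inoperative [OR]: E-stop path down=not, #2 resolver offline=not → no input occurs → does not occur.
Robot arm uncommanded motion [OR]: Brake chain unavailable=occurs, Servo loop inoperative=not, Safety controller 2 offline=not → at least one input occurs → occurs.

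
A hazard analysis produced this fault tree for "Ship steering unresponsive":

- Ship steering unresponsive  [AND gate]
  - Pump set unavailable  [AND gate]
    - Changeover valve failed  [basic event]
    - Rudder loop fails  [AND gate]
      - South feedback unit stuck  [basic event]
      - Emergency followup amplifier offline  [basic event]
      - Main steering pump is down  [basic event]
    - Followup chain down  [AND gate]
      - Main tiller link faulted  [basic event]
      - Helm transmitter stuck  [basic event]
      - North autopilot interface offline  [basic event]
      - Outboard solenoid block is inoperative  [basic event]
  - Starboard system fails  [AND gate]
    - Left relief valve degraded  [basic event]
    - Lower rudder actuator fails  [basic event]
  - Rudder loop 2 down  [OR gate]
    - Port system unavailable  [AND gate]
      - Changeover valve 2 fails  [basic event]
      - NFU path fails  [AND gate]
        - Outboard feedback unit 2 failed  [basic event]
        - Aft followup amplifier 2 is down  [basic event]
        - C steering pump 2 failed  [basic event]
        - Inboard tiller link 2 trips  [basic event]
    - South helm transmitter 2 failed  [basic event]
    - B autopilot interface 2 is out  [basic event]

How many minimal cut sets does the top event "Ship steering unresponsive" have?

3

Rudder loop fails [AND]: one cut set from each child combined → 1 × 1 × 1 = 1 cut set(s).
Followup chain down [AND]: one cut set from each child combined → 1 × 1 × 1 × 1 = 1 cut set(s).
Pump set unavailable [AND]: one cut set from each child combined → 1 × 1 × 1 = 1 cut set(s).
Starboard system fails [AND]: one cut set from each child combined → 1 × 1 = 1 cut set(s).
NFU path fails [AND]: one cut set from each child combined → 1 × 1 × 1 × 1 = 1 cut set(s).
Port system unavailable [AND]: one cut set from each child combined → 1 × 1 = 1 cut set(s).
Rudder loop 2 down [OR]: union of children's cut sets → 3 cut set(s).
Ship steering unresponsive [AND]: one cut set from each child combined → 1 × 1 × 3 = 3 cut set(s).
Minimal cut sets: {Aft followup amplifier 2 is down, C steering pump 2 failed, Changeover valve 2 fails, Changeover valve failed, Emergency followup amplifier offline, Helm transmitter stuck, Inboard tiller link 2 trips, Left relief valve degraded, Lower rudder actuator fails, Main steering pump is down, Main tiller link faulted, North autopilot interface offline, Outboard feedback unit 2 failed, Outboard solenoid block is inoperative, South feedback unit stuck}; {Changeover valve failed, Emergency followup amplifier offline, Helm transmitter stuck, Left relief valve degraded, Lower rudder actuator fails, Main steering pump is down, Main tiller link faulted, North autopilot interface offline, Outboard solenoid block is inoperative, South feedback unit stuck, South helm transmitter 2 failed}; {B autopilot interface 2 is out, Changeover valve failed, Emergency followup amplifier offline, Helm transmitter stuck, Left relief valve degraded, Lower rudder actuator fails, Main steering pump is down, Main tiller link faulted, North autopilot interface offline, Outboard solenoid block is inoperative, South feedback unit stuck}.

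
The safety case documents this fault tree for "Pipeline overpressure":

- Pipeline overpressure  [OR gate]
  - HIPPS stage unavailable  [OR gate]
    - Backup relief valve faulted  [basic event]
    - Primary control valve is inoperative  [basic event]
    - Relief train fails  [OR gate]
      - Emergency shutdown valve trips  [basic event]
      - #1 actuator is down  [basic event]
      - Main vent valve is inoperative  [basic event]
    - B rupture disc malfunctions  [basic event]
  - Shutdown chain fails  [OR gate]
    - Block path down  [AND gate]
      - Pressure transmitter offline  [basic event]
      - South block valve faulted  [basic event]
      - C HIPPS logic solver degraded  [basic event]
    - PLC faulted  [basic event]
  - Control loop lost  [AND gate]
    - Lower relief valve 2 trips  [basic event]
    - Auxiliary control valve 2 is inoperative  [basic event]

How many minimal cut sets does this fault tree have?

Relief train fails [OR]: union of children's cut sets → 3 cut set(s).
HIPPS stage unavailable [OR]: union of children's cut sets → 6 cut set(s).
Block path down [AND]: one cut set from each child combined → 1 × 1 × 1 = 1 cut set(s).
Shutdown chain fails [OR]: union of children's cut sets → 2 cut set(s).
Control loop lost [AND]: one cut set from each child combined → 1 × 1 = 1 cut set(s).
Pipeline overpressure [OR]: union of children's cut sets → 9 cut set(s).
Minimal cut sets: {Backup relief valve faulted}; {Primary control valve is inoperative}; {Emergency shutdown valve trips}; {#1 actuator is down}; {Main vent valve is inoperative}; {B rupture disc malfunctions}; {C HIPPS logic solver degraded, Pressure transmitter offline, South block valve faulted}; {PLC faulted}; {Auxiliary control valve 2 is inoperative, Lower relief valve 2 trips}.

9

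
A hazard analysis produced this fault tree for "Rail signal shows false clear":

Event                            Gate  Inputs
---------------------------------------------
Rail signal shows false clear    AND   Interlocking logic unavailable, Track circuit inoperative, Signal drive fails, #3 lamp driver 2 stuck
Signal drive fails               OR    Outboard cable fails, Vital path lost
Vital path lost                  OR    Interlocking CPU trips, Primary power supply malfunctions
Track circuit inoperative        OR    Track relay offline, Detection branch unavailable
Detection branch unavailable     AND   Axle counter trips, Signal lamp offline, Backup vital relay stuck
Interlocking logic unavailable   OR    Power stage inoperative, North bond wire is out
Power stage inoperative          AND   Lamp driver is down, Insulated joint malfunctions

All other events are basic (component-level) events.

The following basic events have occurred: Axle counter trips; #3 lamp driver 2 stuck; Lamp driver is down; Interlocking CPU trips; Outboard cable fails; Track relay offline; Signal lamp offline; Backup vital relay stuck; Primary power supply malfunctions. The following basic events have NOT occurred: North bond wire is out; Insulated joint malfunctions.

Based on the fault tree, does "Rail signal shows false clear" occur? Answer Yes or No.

No

Power stage inoperative [AND]: Lamp driver is down=occurs, Insulated joint malfunctions=not → not all inputs occur → does not occur.
Interlocking logic unavailable [OR]: Power stage inoperative=not, North bond wire is out=not → no input occurs → does not occur.
Detection branch unavailable [AND]: Axle counter trips=occurs, Signal lamp offline=occurs, Backup vital relay stuck=occurs → all inputs occur → occurs.
Track circuit inoperative [OR]: Track relay offline=occurs, Detection branch unavailable=occurs → at least one input occurs → occurs.
Vital path lost [OR]: Interlocking CPU trips=occurs, Primary power supply malfunctions=occurs → at least one input occurs → occurs.
Signal drive fails [OR]: Outboard cable fails=occurs, Vital path lost=occurs → at least one input occurs → occurs.
Rail signal shows false clear [AND]: Interlocking logic unavailable=not, Track circuit inoperative=occurs, Signal drive fails=occurs, #3 lamp driver 2 stuck=occurs → not all inputs occur → does not occur.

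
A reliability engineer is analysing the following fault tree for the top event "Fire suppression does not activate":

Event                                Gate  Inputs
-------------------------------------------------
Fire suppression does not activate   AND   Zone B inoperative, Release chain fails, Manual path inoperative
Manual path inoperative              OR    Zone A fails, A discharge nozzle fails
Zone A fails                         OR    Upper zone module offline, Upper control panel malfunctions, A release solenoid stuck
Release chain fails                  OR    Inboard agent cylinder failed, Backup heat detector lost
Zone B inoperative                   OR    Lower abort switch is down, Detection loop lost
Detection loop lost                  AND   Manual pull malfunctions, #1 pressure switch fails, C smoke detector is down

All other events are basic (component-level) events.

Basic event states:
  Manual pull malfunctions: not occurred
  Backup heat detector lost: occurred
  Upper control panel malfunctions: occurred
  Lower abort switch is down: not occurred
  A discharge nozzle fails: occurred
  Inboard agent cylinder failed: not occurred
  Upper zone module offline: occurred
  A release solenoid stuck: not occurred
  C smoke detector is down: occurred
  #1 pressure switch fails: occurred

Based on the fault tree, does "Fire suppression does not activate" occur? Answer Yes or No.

Detection loop lost [AND]: Manual pull malfunctions=not, #1 pressure switch fails=occurs, C smoke detector is down=occurs → not all inputs occur → does not occur.
Zone B inoperative [OR]: Lower abort switch is down=not, Detection loop lost=not → no input occurs → does not occur.
Release chain fails [OR]: Inboard agent cylinder failed=not, Backup heat detector lost=occurs → at least one input occurs → occurs.
Zone A fails [OR]: Upper zone module offline=occurs, Upper control panel malfunctions=occurs, A release solenoid stuck=not → at least one input occurs → occurs.
Manual path inoperative [OR]: Zone A fails=occurs, A discharge nozzle fails=occurs → at least one input occurs → occurs.
Fire suppression does not activate [AND]: Zone B inoperative=not, Release chain fails=occurs, Manual path inoperative=occurs → not all inputs occur → does not occur.

No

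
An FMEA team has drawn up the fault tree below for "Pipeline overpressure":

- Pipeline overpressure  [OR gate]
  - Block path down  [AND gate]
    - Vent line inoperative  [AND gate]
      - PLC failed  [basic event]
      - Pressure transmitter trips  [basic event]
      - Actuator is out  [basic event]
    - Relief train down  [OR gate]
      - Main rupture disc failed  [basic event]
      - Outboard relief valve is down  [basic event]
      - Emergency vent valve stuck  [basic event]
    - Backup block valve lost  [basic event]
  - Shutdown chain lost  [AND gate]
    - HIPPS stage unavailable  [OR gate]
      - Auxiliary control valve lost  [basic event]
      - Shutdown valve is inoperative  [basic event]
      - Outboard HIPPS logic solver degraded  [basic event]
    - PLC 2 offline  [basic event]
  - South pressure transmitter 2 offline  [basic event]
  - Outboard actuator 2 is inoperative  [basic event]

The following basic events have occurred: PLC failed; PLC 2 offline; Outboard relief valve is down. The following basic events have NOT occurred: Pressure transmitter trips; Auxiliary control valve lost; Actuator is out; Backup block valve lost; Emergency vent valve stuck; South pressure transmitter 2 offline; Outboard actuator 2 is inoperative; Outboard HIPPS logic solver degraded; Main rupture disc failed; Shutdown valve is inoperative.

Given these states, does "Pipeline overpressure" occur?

No

Vent line inoperative [AND]: PLC failed=occurs, Pressure transmitter trips=not, Actuator is out=not → not all inputs occur → does not occur.
Relief train down [OR]: Main rupture disc failed=not, Outboard relief valve is down=occurs, Emergency vent valve stuck=not → at least one input occurs → occurs.
Block path down [AND]: Vent line inoperative=not, Relief train down=occurs, Backup block valve lost=not → not all inputs occur → does not occur.
HIPPS stage unavailable [OR]: Auxiliary control valve lost=not, Shutdown valve is inoperative=not, Outboard HIPPS logic solver degraded=not → no input occurs → does not occur.
Shutdown chain lost [AND]: HIPPS stage unavailable=not, PLC 2 offline=occurs → not all inputs occur → does not occur.
Pipeline overpressure [OR]: Block path down=not, Shutdown chain lost=not, South pressure transmitter 2 offline=not, Outboard actuator 2 is inoperative=not → no input occurs → does not occur.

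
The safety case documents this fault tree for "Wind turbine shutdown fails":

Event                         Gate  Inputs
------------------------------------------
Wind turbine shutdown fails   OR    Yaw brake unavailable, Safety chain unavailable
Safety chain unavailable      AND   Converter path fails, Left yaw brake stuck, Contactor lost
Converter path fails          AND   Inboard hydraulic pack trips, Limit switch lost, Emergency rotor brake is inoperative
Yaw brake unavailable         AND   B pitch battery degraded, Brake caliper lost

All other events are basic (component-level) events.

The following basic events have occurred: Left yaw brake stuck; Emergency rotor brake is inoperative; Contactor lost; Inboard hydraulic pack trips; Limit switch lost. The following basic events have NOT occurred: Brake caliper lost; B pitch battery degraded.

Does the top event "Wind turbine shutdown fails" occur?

Yes

Yaw brake unavailable [AND]: B pitch battery degraded=not, Brake caliper lost=not → not all inputs occur → does not occur.
Converter path fails [AND]: Inboard hydraulic pack trips=occurs, Limit switch lost=occurs, Emergency rotor brake is inoperative=occurs → all inputs occur → occurs.
Safety chain unavailable [AND]: Converter path fails=occurs, Left yaw brake stuck=occurs, Contactor lost=occurs → all inputs occur → occurs.
Wind turbine shutdown fails [OR]: Yaw brake unavailable=not, Safety chain unavailable=occurs → at least one input occurs → occurs.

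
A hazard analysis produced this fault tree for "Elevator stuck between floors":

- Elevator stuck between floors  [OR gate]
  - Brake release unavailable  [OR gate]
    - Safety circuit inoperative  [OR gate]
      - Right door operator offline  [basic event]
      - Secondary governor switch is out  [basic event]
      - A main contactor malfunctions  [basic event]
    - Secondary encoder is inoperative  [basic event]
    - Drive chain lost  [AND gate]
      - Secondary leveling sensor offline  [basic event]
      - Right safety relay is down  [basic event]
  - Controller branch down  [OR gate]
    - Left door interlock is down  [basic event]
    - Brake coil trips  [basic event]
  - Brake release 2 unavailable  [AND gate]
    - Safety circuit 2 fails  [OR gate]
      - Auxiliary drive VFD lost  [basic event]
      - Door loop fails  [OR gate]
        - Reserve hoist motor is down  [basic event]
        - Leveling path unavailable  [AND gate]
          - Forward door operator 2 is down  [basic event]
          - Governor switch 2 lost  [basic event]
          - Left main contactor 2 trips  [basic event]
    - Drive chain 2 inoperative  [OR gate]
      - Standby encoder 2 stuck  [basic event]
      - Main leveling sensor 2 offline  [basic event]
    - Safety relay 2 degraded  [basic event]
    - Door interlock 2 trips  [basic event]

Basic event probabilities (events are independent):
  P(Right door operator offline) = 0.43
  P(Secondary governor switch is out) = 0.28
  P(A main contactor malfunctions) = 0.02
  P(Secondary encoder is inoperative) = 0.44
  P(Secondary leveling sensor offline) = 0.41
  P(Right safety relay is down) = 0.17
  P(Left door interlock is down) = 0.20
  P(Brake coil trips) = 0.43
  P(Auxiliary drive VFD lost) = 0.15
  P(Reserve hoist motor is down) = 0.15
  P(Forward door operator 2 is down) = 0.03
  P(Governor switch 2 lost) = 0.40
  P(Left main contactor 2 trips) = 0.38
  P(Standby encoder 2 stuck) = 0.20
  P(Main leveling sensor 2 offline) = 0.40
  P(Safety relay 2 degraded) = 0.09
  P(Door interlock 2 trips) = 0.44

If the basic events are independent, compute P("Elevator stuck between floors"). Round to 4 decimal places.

P(Safety circuit inoperative) [OR] = 1 − (1−0.43) × (1−0.28) × (1−0.02) = 0.597808
P(Drive chain lost) [AND] = 0.41 × 0.17 = 0.069700
P(Brake release unavailable) [OR] = 1 − (1−0.597808) × (1−0.44) × (1−0.069700) = 0.790471
P(Controller branch down) [OR] = 1 − (1−0.20) × (1−0.43) = 0.544000
P(Leveling path unavailable) [AND] = 0.03 × 0.40 × 0.38 = 0.004560
P(Door loop fails) [OR] = 1 − (1−0.15) × (1−0.004560) = 0.153876
P(Safety circuit 2 fails) [OR] = 1 − (1−0.15) × (1−0.153876) = 0.280795
P(Drive chain 2 inoperative) [OR] = 1 − (1−0.20) × (1−0.40) = 0.520000
P(Brake release 2 unavailable) [AND] = 0.280795 × 0.520000 × 0.09 × 0.44 = 0.005782
P(Elevator stuck between floors) [OR] = 1 − (1−0.790471) × (1−0.544000) × (1−0.005782) = 0.905007
Rounded to 4 decimal places: P(Elevator stuck between floors) ≈ 0.9050.

0.9050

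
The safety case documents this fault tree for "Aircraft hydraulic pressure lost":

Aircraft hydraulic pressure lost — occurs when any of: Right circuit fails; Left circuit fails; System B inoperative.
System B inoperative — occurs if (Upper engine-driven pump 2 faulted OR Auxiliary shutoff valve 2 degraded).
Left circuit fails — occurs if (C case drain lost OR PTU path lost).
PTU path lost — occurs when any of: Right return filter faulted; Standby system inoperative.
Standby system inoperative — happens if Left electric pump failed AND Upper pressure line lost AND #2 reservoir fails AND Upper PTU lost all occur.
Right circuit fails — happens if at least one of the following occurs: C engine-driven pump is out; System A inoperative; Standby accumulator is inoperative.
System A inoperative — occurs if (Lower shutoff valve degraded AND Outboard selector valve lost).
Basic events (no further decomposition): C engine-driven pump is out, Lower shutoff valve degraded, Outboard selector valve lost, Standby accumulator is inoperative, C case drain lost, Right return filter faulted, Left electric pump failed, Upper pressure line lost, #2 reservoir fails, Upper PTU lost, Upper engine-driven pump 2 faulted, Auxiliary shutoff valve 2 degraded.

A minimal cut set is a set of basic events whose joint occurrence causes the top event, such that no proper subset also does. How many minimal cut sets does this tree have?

8

System A inoperative [AND]: one cut set from each child combined → 1 × 1 = 1 cut set(s).
Right circuit fails [OR]: union of children's cut sets → 3 cut set(s).
Standby system inoperative [AND]: one cut set from each child combined → 1 × 1 × 1 × 1 = 1 cut set(s).
PTU path lost [OR]: union of children's cut sets → 2 cut set(s).
Left circuit fails [OR]: union of children's cut sets → 3 cut set(s).
System B inoperative [OR]: union of children's cut sets → 2 cut set(s).
Aircraft hydraulic pressure lost [OR]: union of children's cut sets → 8 cut set(s).
Minimal cut sets: {C engine-driven pump is out}; {Lower shutoff valve degraded, Outboard selector valve lost}; {Standby accumulator is inoperative}; {C case drain lost}; {Right return filter faulted}; {#2 reservoir fails, Left electric pump failed, Upper PTU lost, Upper pressure line lost}; {Upper engine-driven pump 2 faulted}; {Auxiliary shutoff valve 2 degraded}.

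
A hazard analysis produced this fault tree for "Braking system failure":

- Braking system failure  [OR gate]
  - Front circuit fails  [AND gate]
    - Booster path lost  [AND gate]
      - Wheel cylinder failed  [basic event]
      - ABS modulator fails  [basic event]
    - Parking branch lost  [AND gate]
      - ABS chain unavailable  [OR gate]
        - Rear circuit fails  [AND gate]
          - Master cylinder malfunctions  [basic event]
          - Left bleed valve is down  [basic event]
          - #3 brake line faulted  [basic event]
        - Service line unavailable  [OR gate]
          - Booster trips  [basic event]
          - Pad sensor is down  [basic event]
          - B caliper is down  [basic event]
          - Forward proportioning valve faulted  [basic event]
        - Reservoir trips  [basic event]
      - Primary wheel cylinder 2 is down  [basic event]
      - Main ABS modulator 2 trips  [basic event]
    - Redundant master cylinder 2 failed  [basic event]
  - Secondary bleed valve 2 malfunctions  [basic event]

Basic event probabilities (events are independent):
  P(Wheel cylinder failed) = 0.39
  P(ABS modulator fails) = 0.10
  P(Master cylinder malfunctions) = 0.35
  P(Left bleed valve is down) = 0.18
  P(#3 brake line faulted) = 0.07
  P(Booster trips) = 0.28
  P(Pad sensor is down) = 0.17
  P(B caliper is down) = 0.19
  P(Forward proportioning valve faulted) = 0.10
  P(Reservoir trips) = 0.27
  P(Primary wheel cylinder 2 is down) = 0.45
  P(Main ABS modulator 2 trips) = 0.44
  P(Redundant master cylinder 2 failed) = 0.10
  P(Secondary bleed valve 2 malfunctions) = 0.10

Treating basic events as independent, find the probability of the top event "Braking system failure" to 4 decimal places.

0.1005

P(Booster path lost) [AND] = 0.39 × 0.10 = 0.039000
P(Rear circuit fails) [AND] = 0.35 × 0.18 × 0.07 = 0.004410
P(Service line unavailable) [OR] = 1 − (1−0.28) × (1−0.17) × (1−0.19) × (1−0.10) = 0.564350
P(ABS chain unavailable) [OR] = 1 − (1−0.004410) × (1−0.564350) × (1−0.27) = 0.683378
P(Parking branch lost) [AND] = 0.683378 × 0.45 × 0.44 = 0.135309
P(Front circuit fails) [AND] = 0.039000 × 0.135309 × 0.10 = 0.000528
P(Braking system failure) [OR] = 1 − (1−0.000528) × (1−0.10) = 0.100475
Rounded to 4 decimal places: P(Braking system failure) ≈ 0.1005.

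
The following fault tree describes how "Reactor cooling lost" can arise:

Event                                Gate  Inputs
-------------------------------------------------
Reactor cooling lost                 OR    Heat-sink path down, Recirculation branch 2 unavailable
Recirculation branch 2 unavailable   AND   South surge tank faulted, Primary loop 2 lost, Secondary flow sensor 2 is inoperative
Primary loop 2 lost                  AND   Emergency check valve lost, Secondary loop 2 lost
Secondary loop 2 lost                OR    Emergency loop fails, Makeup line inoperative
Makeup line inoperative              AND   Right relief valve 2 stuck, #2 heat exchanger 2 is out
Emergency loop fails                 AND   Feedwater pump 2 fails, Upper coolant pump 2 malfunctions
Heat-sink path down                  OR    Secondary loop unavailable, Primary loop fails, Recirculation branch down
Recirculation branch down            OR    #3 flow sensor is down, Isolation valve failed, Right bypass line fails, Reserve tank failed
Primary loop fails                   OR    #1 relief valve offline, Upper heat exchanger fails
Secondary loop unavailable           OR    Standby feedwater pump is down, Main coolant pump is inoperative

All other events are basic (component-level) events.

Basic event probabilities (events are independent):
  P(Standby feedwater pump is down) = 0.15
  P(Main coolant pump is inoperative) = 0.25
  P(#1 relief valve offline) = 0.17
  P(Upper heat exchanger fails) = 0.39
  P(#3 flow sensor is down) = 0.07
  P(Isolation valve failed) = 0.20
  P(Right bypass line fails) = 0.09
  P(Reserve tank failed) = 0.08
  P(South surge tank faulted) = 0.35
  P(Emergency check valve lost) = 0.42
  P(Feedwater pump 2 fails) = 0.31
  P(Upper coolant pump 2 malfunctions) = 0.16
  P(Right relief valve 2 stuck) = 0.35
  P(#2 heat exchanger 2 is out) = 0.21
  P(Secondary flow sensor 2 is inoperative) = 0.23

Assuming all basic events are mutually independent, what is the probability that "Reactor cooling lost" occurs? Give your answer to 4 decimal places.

0.7998

P(Secondary loop unavailable) [OR] = 1 − (1−0.15) × (1−0.25) = 0.362500
P(Primary loop fails) [OR] = 1 − (1−0.17) × (1−0.39) = 0.493700
P(Recirculation branch down) [OR] = 1 − (1−0.07) × (1−0.20) × (1−0.09) × (1−0.08) = 0.377123
P(Heat-sink path down) [OR] = 1 − (1−0.362500) × (1−0.493700) × (1−0.377123) = 0.798956
P(Emergency loop fails) [AND] = 0.31 × 0.16 = 0.049600
P(Makeup line inoperative) [AND] = 0.35 × 0.21 = 0.073500
P(Secondary loop 2 lost) [OR] = 1 − (1−0.049600) × (1−0.073500) = 0.119454
P(Primary loop 2 lost) [AND] = 0.42 × 0.119454 = 0.050171
P(Recirculation branch 2 unavailable) [AND] = 0.35 × 0.050171 × 0.23 = 0.004039
P(Reactor cooling lost) [OR] = 1 − (1−0.798956) × (1−0.004039) = 0.799768
Rounded to 4 decimal places: P(Reactor cooling lost) ≈ 0.7998.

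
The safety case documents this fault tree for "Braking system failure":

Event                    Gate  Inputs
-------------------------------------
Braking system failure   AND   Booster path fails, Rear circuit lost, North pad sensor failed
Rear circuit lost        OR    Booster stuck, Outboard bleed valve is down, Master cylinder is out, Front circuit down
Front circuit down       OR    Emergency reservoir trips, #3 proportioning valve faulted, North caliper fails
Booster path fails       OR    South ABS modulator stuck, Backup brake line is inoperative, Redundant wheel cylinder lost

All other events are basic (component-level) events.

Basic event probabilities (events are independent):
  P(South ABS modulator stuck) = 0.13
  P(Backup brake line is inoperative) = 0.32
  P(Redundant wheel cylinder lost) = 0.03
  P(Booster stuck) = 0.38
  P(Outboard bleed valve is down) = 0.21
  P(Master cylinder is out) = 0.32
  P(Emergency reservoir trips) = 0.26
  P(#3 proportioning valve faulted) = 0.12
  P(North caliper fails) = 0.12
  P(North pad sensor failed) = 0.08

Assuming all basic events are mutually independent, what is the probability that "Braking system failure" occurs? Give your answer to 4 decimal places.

P(Booster path fails) [OR] = 1 − (1−0.13) × (1−0.32) × (1−0.03) = 0.426148
P(Front circuit down) [OR] = 1 − (1−0.26) × (1−0.12) × (1−0.12) = 0.426944
P(Rear circuit lost) [OR] = 1 − (1−0.38) × (1−0.21) × (1−0.32) × (1−0.426944) = 0.809136
P(Braking system failure) [AND] = 0.426148 × 0.809136 × 0.08 = 0.027585
Rounded to 4 decimal places: P(Braking system failure) ≈ 0.0276.

0.0276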